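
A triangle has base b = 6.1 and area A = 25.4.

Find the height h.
A = ½bh  →  h = 2A/b
h = 2·25.4/6.1 = 8.328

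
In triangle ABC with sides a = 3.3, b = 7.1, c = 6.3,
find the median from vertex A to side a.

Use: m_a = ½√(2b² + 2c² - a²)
m_a = ½√(2·7.1² + 2·6.3² - 3.3²)
m_a = ½√(100.82 + 79.38 - 10.89) = ½√169.31 = 6.506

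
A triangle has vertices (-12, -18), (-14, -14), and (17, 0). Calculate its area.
Using the coordinate formula: Area = (1/2)|x₁(y₂-y₃) + x₂(y₃-y₁) + x₃(y₁-y₂)|
Area = (1/2)|(-12)((-14)-0) + (-14)(0-(-18)) + 17((-18)-(-14))|
Area = (1/2)|(-12)*(-14) + (-14)*18 + 17*(-4)|
Area = (1/2)|168 + (-252) + (-68)|
Area = (1/2)*152 = 76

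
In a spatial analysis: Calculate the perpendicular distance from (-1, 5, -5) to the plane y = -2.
d = |0(-1) + 1(5) + 0(-5) - (-2)| / √(0² + 1² + 0²) = 7/√1 = 7.0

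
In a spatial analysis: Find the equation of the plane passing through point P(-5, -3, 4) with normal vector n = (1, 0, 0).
d = n·P = (1)(-5) + (0)(-3) + (0)(4) = -5
Plane: x = -5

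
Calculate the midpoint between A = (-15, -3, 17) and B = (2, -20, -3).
Midpoint = ((-15+2)/2, (-3-20)/2, (17-3)/2) = (-6.5, -11.5, 7)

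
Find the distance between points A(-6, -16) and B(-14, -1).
Using the distance formula: d = sqrt((x₂-x₁)² + (y₂-y₁)²)
dx = (-14) - (-6) = -8
dy = (-1) - (-16) = 15
d = sqrt((-8)² + 15²) = sqrt(64 + 225) = sqrt(289) = 17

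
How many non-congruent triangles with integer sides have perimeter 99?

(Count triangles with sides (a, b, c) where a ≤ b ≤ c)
With a ≤ b ≤ c and a + b + c = 99, the triangle inequality a + b > c gives c < 99/2, so c ≤ 49.
Iterate a from 1 to ⌊p/3⌋ = 33; for each a, b ranges from a to ⌊(p−a)/2⌋ with c = p − a − b, keeping only c ≥ b.
Triples: (1, 49, 49), (2, 48, 49), (3, 47, 49), …
Count = 217 triangles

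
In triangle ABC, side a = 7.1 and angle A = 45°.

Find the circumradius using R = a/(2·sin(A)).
R = a/(2·sin(A)) = 7.1/(2·sin(45°))
R = 7.1/(2·0.707107) = 7.1/1.414214 = 5.02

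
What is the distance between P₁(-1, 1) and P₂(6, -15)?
Using the distance formula: d = sqrt((x₂-x₁)² + (y₂-y₁)²)
dx = 6 - (-1) = 7
dy = (-15) - 1 = -16
d = sqrt(7² + (-16)²) = sqrt(49 + 256) = sqrt(305) = 17.46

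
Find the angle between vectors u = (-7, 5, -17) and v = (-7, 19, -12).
u·v = 348, |u|² = 363, |v|² = 554
cos θ = 348/√201102 ≈ 0.776
θ ≈ 39.1°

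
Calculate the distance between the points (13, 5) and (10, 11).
Using the distance formula: d = sqrt((x₂-x₁)² + (y₂-y₁)²)
dx = 10 - 13 = -3
dy = 11 - 5 = 6
d = sqrt((-3)² + 6²) = sqrt(9 + 36) = sqrt(45) = 6.71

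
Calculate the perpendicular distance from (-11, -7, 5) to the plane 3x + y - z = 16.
d = |3(-11) + 1(-7) + (-1)(5) - (16)| / √(3² + 1² + (-1)²) = 61/√11 = 18.39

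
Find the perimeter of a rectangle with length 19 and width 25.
Perimeter = 2 * (length + width)
Perimeter = 2 * (19 + 25)
Perimeter = 2 * 44
Perimeter = 88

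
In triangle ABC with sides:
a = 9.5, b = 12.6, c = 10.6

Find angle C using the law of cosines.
cos(C) = (a² + b² - c²)/(2ab)
cos(C) = (9.5² + 12.6² - 10.6²)/(2·9.5·12.6) = 136.65/239.4 = 0.570802
C = arccos(0.570802) = 55.19°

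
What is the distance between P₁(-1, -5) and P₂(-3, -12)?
Using the distance formula: d = sqrt((x₂-x₁)² + (y₂-y₁)²)
dx = (-3) - (-1) = -2
dy = (-12) - (-5) = -7
d = sqrt((-2)² + (-7)²) = sqrt(4 + 49) = sqrt(53) = 7.28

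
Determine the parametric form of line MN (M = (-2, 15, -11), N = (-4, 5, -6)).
Direction vector d = N - M = (-2, -10, 5)
x = -2 - 2t, y = 15 - 10t, z = -11 + 5t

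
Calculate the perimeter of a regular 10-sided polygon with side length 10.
Perimeter = number of sides * side length
Perimeter = 10 * 10
Perimeter = 100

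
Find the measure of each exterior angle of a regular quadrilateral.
Exterior angle of a regular n-gon = 360/n
Exterior angle = 360/4
Exterior angle = 90 degrees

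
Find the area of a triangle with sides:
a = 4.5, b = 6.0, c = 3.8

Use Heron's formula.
s = (a+b+c)/2 = (4.5+6.0+3.8)/2 = 7.15
A = √(s(s-a)(s-b)(s-c)) = √(7.15·2.65·1.15·3.35)
A = √72.9952 = 8.544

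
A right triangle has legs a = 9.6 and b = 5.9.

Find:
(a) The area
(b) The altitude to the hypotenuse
(a) Area = ½ab = ½·9.6·5.9 = 28.32
(b) Hypotenuse c = √(9.6² + 5.9²) = √126.97 = 11.2681
    Area = ½·c·h_c  →  h_c = 2·Area/c = 2·28.32/11.2681 = 5.027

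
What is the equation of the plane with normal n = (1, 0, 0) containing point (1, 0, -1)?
d = n·P = (1)(1) + (0)(0) + (0)(-1) = 1
Plane: x = 1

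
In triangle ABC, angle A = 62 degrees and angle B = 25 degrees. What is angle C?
Sum of angles in a triangle = 180 degrees
Third angle = 180 - 62 - 25
Third angle = 93 degrees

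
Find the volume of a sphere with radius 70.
Volume = (4/3) * pi * r³
Volume = (4/3) * pi * 70³
Volume = (4/3) * pi * 343000
Volume = 1436755.04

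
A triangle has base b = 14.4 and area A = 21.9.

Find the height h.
A = ½bh  →  h = 2A/b
h = 2·21.9/14.4 = 3.042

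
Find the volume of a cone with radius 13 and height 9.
Volume = (1/3) * pi * r² * h
Volume = (1/3) * pi * 13² * 9
Volume = (1/3) * pi * 169 * 9
Volume = (1/3) * pi * 1521
Volume = 1592.79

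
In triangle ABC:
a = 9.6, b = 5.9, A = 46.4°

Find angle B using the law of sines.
sin(B)/b = sin(A)/a
sin(B) = b·sin(A)/a = 5.9·sin(46.4°)/9.6 = 0.445064
B = arcsin(0.445064) = 26.43°  (b ≤ a, so B ≤ A and the acute solution is unique)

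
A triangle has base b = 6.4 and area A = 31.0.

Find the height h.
A = ½bh  →  h = 2A/b
h = 2·31.0/6.4 = 9.688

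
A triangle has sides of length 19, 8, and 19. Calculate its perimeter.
Perimeter = sum of all sides
Perimeter = 19 + 8 + 19
Perimeter = 46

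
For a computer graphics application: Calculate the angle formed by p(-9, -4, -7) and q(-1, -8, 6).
p·q = -1, |p|² = 146, |q|² = 101
cos θ = -1/√14746 ≈ -0.008235
θ ≈ 90.47°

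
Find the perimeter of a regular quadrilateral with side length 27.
Perimeter = number of sides * side length
Perimeter = 4 * 27
Perimeter = 108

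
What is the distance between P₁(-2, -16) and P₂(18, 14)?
Using the distance formula: d = sqrt((x₂-x₁)² + (y₂-y₁)²)
dx = 18 - (-2) = 20
dy = 14 - (-16) = 30
d = sqrt(20² + 30²) = sqrt(400 + 900) = sqrt(1300) = 36.06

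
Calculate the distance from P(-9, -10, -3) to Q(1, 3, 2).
d = √[(10)² + (13)² + (5)²] = √294 = 17.15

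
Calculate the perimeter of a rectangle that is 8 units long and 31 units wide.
Perimeter = 2 * (length + width)
Perimeter = 2 * (8 + 31)
Perimeter = 2 * 39
Perimeter = 78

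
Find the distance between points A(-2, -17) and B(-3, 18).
Using the distance formula: d = sqrt((x₂-x₁)² + (y₂-y₁)²)
dx = (-3) - (-2) = -1
dy = 18 - (-17) = 35
d = sqrt((-1)² + 35²) = sqrt(1 + 1225) = sqrt(1226) = 35.01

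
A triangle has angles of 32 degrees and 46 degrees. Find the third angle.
Sum of angles in a triangle = 180 degrees
Third angle = 180 - 32 - 46
Third angle = 102 degrees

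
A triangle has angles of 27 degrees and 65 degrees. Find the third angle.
Sum of angles in a triangle = 180 degrees
Third angle = 180 - 27 - 65
Third angle = 88 degrees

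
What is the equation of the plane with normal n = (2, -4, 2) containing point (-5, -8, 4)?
d = n·P = (2)(-5) + (-4)(-8) + (2)(4) = 30
Plane: 2x - 4y + 2z = 30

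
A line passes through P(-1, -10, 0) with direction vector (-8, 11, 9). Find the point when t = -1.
P(-1) = (-1 + (-8)(-1), -10 + 11(-1), 0 + 9(-1)) = (7, -21, -9)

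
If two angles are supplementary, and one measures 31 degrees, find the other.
Supplementary angles sum to 180 degrees.
Other angle = 180 - 31
Other angle = 149 degrees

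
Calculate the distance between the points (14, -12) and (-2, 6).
Using the distance formula: d = sqrt((x₂-x₁)² + (y₂-y₁)²)
dx = (-2) - 14 = -16
dy = 6 - (-12) = 18
d = sqrt((-16)² + 18²) = sqrt(256 + 324) = sqrt(580) = 24.08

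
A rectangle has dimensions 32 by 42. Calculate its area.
Area = length * width
Area = 32 * 42
Area = 1344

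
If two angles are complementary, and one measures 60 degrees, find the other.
Complementary angles sum to 90 degrees.
Other angle = 90 - 60
Other angle = 30 degrees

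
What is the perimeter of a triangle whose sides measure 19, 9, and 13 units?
Perimeter = sum of all sides
Perimeter = 19 + 9 + 13
Perimeter = 41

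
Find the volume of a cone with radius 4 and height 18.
Volume = (1/3) * pi * r² * h
Volume = (1/3) * pi * 4² * 18
Volume = (1/3) * pi * 16 * 18
Volume = (1/3) * pi * 288
Volume = 301.59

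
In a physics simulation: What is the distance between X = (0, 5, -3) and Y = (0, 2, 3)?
d = √[(0)² + (-3)² + (6)²] = √45 = 6.708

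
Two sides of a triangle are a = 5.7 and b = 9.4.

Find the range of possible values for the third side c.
By the triangle inequality: |a - b| < c < a + b
|5.7 - 9.4| < c < 5.7 + 9.4
3.7 < c < 15.1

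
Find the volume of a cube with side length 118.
Volume = s³
Volume = 118³
Volume = 1643032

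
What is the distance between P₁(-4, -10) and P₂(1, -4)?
Using the distance formula: d = sqrt((x₂-x₁)² + (y₂-y₁)²)
dx = 1 - (-4) = 5
dy = (-4) - (-10) = 6
d = sqrt(5² + 6²) = sqrt(25 + 36) = sqrt(61) = 7.81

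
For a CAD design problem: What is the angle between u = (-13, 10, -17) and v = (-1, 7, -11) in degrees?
u·v = 270, |u|² = 558, |v|² = 171
cos θ = 270/√95418 ≈ 0.8741
θ ≈ 29.06°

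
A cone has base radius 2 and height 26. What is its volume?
Volume = (1/3) * pi * r² * h
Volume = (1/3) * pi * 2² * 26
Volume = (1/3) * pi * 4 * 26
Volume = (1/3) * pi * 104
Volume = 108.91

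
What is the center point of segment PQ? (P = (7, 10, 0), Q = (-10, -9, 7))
Midpoint = ((7-10)/2, (10-9)/2, (0+7)/2) = (-1.5, 0.5, 3.5)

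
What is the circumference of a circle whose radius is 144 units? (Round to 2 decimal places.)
Circumference = 2 * pi * r
Circumference = 2 * pi * 144
Circumference = 904.78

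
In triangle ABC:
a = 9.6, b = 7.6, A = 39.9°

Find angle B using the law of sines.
sin(B)/b = sin(A)/a
sin(B) = b·sin(A)/a = 7.6·sin(39.9°)/9.6 = 0.507814
B = arcsin(0.507814) = 30.52°  (b ≤ a, so B ≤ A and the acute solution is unique)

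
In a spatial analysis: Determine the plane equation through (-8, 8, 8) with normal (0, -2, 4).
d = n·P = (0)(-8) + (-2)(8) + (4)(8) = 16
Plane: -2y + 4z = 16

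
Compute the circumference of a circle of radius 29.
Circumference = 2 * pi * r
Circumference = 2 * pi * 29
Circumference = 182.21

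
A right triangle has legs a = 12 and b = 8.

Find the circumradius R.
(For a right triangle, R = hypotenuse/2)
Hypotenuse c = √(12² + 8²) = √208 = 14.4222
R = c/2 = 7.211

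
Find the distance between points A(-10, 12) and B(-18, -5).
Using the distance formula: d = sqrt((x₂-x₁)² + (y₂-y₁)²)
dx = (-18) - (-10) = -8
dy = (-5) - 12 = -17
d = sqrt((-8)² + (-17)²) = sqrt(64 + 289) = sqrt(353) = 18.79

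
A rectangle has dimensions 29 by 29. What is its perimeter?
Perimeter = 2 * (length + width)
Perimeter = 2 * (29 + 29)
Perimeter = 2 * 58
Perimeter = 116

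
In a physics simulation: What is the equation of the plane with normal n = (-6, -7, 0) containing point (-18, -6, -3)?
d = n·P = (-6)(-18) + (-7)(-6) + (0)(-3) = 150
Plane: -6x - 7y = 150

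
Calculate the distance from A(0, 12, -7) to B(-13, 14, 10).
d = √[(-13)² + (2)² + (17)²] = √462 = 21.49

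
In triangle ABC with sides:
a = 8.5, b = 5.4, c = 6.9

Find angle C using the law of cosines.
cos(C) = (a² + b² - c²)/(2ab)
cos(C) = (8.5² + 5.4² - 6.9²)/(2·8.5·5.4) = 53.8/91.8 = 0.586057
C = arccos(0.586057) = 54.12°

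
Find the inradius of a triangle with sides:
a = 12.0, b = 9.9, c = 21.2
s = (a+b+c)/2 = (12.0+9.9+21.2)/2 = 21.55
Area = √(s(s-a)(s-b)(s-c)) = √(21.55·9.55·11.65·0.35) = 28.9683
r = Area/s = 28.9683/21.55 = 1.344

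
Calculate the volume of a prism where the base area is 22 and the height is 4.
Volume = base area * height
Volume = 22 * 4
Volume = 88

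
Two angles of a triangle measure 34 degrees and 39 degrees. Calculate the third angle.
Sum of angles in a triangle = 180 degrees
Third angle = 180 - 34 - 39
Third angle = 107 degrees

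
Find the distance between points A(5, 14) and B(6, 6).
Using the distance formula: d = sqrt((x₂-x₁)² + (y₂-y₁)²)
dx = 6 - 5 = 1
dy = 6 - 14 = -8
d = sqrt(1² + (-8)²) = sqrt(1 + 64) = sqrt(65) = 8.06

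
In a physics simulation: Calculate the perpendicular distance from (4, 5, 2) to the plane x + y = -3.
d = |1(4) + 1(5) + 0(2) - (-3)| / √(1² + 1² + 0²) = 12/√2 = 8.485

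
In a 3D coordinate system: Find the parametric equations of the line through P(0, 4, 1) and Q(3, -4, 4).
Direction vector d = Q - P = (3, -8, 3)
x = 0 + 3t, y = 4 - 8t, z = 1 + 3t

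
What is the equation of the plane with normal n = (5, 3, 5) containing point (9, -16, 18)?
d = n·P = (5)(9) + (3)(-16) + (5)(18) = 87
Plane: 5x + 3y + 5z = 87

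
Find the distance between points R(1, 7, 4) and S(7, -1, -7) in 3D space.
d = √[(6)² + (-8)² + (-11)²] = √221 = 14.87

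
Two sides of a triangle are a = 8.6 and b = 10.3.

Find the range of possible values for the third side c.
By the triangle inequality: |a - b| < c < a + b
|8.6 - 10.3| < c < 8.6 + 10.3
1.7 < c < 18.9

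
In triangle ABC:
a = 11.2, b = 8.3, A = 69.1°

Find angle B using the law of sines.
sin(B)/b = sin(A)/a
sin(B) = b·sin(A)/a = 8.3·sin(69.1°)/11.2 = 0.692312
B = arcsin(0.692312) = 43.81°  (b ≤ a, so B ≤ A and the acute solution is unique)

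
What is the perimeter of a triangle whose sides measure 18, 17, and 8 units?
Perimeter = sum of all sides
Perimeter = 18 + 17 + 8
Perimeter = 43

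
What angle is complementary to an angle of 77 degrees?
Complementary angles sum to 90 degrees.
Other angle = 90 - 77
Other angle = 13 degrees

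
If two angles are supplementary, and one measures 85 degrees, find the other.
Supplementary angles sum to 180 degrees.
Other angle = 180 - 85
Other angle = 95 degrees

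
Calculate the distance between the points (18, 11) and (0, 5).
Using the distance formula: d = sqrt((x₂-x₁)² + (y₂-y₁)²)
dx = 0 - 18 = -18
dy = 5 - 11 = -6
d = sqrt((-18)² + (-6)²) = sqrt(324 + 36) = sqrt(360) = 18.97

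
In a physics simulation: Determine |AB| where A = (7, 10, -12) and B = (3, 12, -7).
d = √[(-4)² + (2)² + (5)²] = √45 = 6.708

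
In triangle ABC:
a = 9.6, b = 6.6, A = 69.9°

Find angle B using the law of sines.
sin(B)/b = sin(A)/a
sin(B) = b·sin(A)/a = 6.6·sin(69.9°)/9.6 = 0.645627
B = arcsin(0.645627) = 40.21°  (b ≤ a, so B ≤ A and the acute solution is unique)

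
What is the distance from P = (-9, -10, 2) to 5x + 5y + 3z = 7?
d = |5(-9) + 5(-10) + 3(2) - (7)| / √(5² + 5² + 3²) = 96/√59 = 12.5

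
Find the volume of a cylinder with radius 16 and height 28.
Volume = pi * r² * h
Volume = pi * 16² * 28
Volume = pi * 256 * 28
Volume = pi * 7168
Volume = 22518.94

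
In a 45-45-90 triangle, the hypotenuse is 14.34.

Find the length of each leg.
In a 45-45-90 triangle, hypotenuse = leg·√2  →  leg = hypotenuse/√2
leg = 14.34/√2 = 10.14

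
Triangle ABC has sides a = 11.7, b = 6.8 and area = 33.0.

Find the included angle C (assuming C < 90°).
Area = ½ab·sin(C)  →  sin(C) = 2·Area/(ab)
sin(C) = 2·33.0/(11.7·6.8) = 0.829563
C = arcsin(0.829563) = 56.05°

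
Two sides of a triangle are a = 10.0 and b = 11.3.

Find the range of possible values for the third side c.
By the triangle inequality: |a - b| < c < a + b
|10.0 - 11.3| < c < 10.0 + 11.3
1.3 < c < 21.3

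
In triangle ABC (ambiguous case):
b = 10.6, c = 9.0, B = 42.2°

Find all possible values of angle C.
sin(C)/c = sin(B)/b  →  sin(C) = c·sin(B)/b = 9.0·sin(42.2°)/10.6 = 0.570329
C₁ = arcsin(0.570329) = 34.77°,  C₂ = 180° - C₁ = 145.23°
Check C₂: A = 180° - 42.2° - 145.23° = -7.43° ≤ 0, rejected
C = 34.77° (one solution)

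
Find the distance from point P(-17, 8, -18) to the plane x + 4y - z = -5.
d = |1(-17) + 4(8) + (-1)(-18) - (-5)| / √(1² + 4² + (-1)²) = 38/√18 = 8.957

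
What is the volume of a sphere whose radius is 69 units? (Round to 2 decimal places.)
Volume = (4/3) * pi * r³
Volume = (4/3) * pi * 69³
Volume = (4/3) * pi * 328509
Volume = 1376055.28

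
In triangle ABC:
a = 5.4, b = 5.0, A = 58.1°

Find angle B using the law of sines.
sin(B)/b = sin(A)/a
sin(B) = b·sin(A)/a = 5.0·sin(58.1°)/5.4 = 0.786085
B = arcsin(0.786085) = 51.82°  (b ≤ a, so B ≤ A and the acute solution is unique)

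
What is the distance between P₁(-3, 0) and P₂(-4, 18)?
Using the distance formula: d = sqrt((x₂-x₁)² + (y₂-y₁)²)
dx = (-4) - (-3) = -1
dy = 18 - 0 = 18
d = sqrt((-1)² + 18²) = sqrt(1 + 324) = sqrt(325) = 18.03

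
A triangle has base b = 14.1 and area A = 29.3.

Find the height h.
A = ½bh  →  h = 2A/b
h = 2·29.3/14.1 = 4.156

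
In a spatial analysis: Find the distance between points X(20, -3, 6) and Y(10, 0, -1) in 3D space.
d = √[(-10)² + (3)² + (-7)²] = √158 = 12.57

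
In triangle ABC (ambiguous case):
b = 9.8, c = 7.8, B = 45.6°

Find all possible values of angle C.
sin(C)/c = sin(B)/b  →  sin(C) = c·sin(B)/b = 7.8·sin(45.6°)/9.8 = 0.568662
C₁ = arcsin(0.568662) = 34.66°,  C₂ = 180° - C₁ = 145.34°
Check C₂: A = 180° - 45.6° - 145.34° = -10.94° ≤ 0, rejected
C = 34.66° (one solution)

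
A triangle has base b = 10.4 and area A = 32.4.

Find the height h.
A = ½bh  →  h = 2A/b
h = 2·32.4/10.4 = 6.231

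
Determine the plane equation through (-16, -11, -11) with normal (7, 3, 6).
d = n·P = (7)(-16) + (3)(-11) + (6)(-11) = -211
Plane: 7x + 3y + 6z = -211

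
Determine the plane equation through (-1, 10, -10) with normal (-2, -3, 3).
d = n·P = (-2)(-1) + (-3)(10) + (3)(-10) = -58
Plane: -2x - 3y + 3z = -58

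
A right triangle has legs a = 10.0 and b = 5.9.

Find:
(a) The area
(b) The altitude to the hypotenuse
(a) Area = ½ab = ½·10.0·5.9 = 29.5
(b) Hypotenuse c = √(10.0² + 5.9²) = √134.81 = 11.6108
    Area = ½·c·h_c  →  h_c = 2·Area/c = 2·29.5/11.6108 = 5.081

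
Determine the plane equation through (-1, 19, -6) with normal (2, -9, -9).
d = n·P = (2)(-1) + (-9)(19) + (-9)(-6) = -119
Plane: 2x - 9y - 9z = -119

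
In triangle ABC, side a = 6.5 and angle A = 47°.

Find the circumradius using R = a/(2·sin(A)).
R = a/(2·sin(A)) = 6.5/(2·sin(47°))
R = 6.5/(2·0.731354) = 6.5/1.462707 = 4.444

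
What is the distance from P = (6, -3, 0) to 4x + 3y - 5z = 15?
d = |4(6) + 3(-3) + (-5)(0) - (15)| / √(4² + 3² + (-5)²) = 0/√50 = 0.0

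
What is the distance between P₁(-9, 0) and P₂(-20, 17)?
Using the distance formula: d = sqrt((x₂-x₁)² + (y₂-y₁)²)
dx = (-20) - (-9) = -11
dy = 17 - 0 = 17
d = sqrt((-11)² + 17²) = sqrt(121 + 289) = sqrt(410) = 20.25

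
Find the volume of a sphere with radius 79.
Volume = (4/3) * pi * r³
Volume = (4/3) * pi * 79³
Volume = (4/3) * pi * 493039
Volume = 2065236.93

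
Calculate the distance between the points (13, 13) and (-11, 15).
Using the distance formula: d = sqrt((x₂-x₁)² + (y₂-y₁)²)
dx = (-11) - 13 = -24
dy = 15 - 13 = 2
d = sqrt((-24)² + 2²) = sqrt(576 + 4) = sqrt(580) = 24.08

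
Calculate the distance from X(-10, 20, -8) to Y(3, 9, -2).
d = √[(13)² + (-11)² + (6)²] = √326 = 18.06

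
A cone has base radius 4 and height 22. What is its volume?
Volume = (1/3) * pi * r² * h
Volume = (1/3) * pi * 4² * 22
Volume = (1/3) * pi * 16 * 22
Volume = (1/3) * pi * 352
Volume = 368.61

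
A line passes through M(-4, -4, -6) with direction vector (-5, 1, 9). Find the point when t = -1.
P(-1) = (-4 + (-5)(-1), -4 + 1(-1), -6 + 9(-1)) = (1, -5, -15)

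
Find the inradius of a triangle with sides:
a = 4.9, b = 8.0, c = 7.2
s = (a+b+c)/2 = (4.9+8.0+7.2)/2 = 10.05
Area = √(s(s-a)(s-b)(s-c)) = √(10.05·5.15·2.05·2.85) = 17.3895
r = Area/s = 17.3895/10.05 = 1.73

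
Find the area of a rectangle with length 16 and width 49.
Area = length * width
Area = 16 * 49
Area = 784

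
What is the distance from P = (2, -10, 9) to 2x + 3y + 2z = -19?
d = |2(2) + 3(-10) + 2(9) - (-19)| / √(2² + 3² + 2²) = 11/√17 = 2.668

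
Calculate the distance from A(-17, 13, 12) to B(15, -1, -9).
d = √[(32)² + (-14)² + (-21)²] = √1661 = 40.76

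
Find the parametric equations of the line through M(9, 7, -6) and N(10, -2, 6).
Direction vector d = N - M = (1, -9, 12)
x = 9 + t, y = 7 - 9t, z = -6 + 12t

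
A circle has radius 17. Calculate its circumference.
Circumference = 2 * pi * r
Circumference = 2 * pi * 17
Circumference = 106.81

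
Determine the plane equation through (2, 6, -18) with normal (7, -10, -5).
d = n·P = (7)(2) + (-10)(6) + (-5)(-18) = 44
Plane: 7x - 10y - 5z = 44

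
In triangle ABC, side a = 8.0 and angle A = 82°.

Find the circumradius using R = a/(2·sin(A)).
R = a/(2·sin(A)) = 8.0/(2·sin(82°))
R = 8.0/(2·0.990268) = 8.0/1.980536 = 4.039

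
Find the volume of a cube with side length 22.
Volume = s³
Volume = 22³
Volume = 10648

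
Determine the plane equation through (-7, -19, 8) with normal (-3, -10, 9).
d = n·P = (-3)(-7) + (-10)(-19) + (9)(8) = 283
Plane: -3x - 10y + 9z = 283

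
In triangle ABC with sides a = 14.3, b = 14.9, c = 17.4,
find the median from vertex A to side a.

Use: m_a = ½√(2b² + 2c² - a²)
m_a = ½√(2·14.9² + 2·17.4² - 14.3²)
m_a = ½√(444.02 + 605.52 - 204.49) = ½√845.05 = 14.53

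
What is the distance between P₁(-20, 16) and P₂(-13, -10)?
Using the distance formula: d = sqrt((x₂-x₁)² + (y₂-y₁)²)
dx = (-13) - (-20) = 7
dy = (-10) - 16 = -26
d = sqrt(7² + (-26)²) = sqrt(49 + 676) = sqrt(725) = 26.93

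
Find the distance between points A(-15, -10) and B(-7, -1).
Using the distance formula: d = sqrt((x₂-x₁)² + (y₂-y₁)²)
dx = (-7) - (-15) = 8
dy = (-1) - (-10) = 9
d = sqrt(8² + 9²) = sqrt(64 + 81) = sqrt(145) = 12.04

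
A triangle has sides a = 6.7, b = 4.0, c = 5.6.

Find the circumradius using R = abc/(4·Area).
s = (a+b+c)/2 = 8.15
Area = √(s(s-a)(s-b)(s-c)) = √(8.15·1.45·4.15·2.55) = 11.183
R = abc/(4·Area) = (6.7·4.0·5.6)/(4·11.183) = 150.08/44.732 = 3.355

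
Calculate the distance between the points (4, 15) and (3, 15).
Using the distance formula: d = sqrt((x₂-x₁)² + (y₂-y₁)²)
dx = 3 - 4 = -1
dy = 15 - 15 = 0
d = sqrt((-1)² + 0²) = sqrt(1 + 0) = sqrt(1) = 1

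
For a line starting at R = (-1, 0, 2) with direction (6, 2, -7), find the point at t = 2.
P(2) = (-1 + 6(2), 0 + 2(2), 2 + (-7)(2)) = (11, 4, -12)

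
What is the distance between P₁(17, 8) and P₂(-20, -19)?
Using the distance formula: d = sqrt((x₂-x₁)² + (y₂-y₁)²)
dx = (-20) - 17 = -37
dy = (-19) - 8 = -27
d = sqrt((-37)² + (-27)²) = sqrt(1369 + 729) = sqrt(2098) = 45.80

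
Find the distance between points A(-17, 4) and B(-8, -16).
Using the distance formula: d = sqrt((x₂-x₁)² + (y₂-y₁)²)
dx = (-8) - (-17) = 9
dy = (-16) - 4 = -20
d = sqrt(9² + (-20)²) = sqrt(81 + 400) = sqrt(481) = 21.93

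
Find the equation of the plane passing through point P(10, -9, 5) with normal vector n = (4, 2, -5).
d = n·P = (4)(10) + (2)(-9) + (-5)(5) = -3
Plane: 4x + 2y - 5z = -3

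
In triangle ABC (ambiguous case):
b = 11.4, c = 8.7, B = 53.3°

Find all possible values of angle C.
sin(C)/c = sin(B)/b  →  sin(C) = c·sin(B)/b = 8.7·sin(53.3°)/11.4 = 0.611881
C₁ = arcsin(0.611881) = 37.73°,  C₂ = 180° - C₁ = 142.27°
Check C₂: A = 180° - 53.3° - 142.27° = -15.57° ≤ 0, rejected
C = 37.73° (one solution)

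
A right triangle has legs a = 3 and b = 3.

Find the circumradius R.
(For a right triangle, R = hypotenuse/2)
Hypotenuse c = √(3² + 3²) = √18 = 4.24264
R = c/2 = 2.121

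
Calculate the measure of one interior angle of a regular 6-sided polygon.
Interior angle of a regular n-gon = (n-2)*180/n
Interior angle = (6-2)*180/6
Interior angle = 4*180/6
Interior angle = 720/6
Interior angle = 120 degrees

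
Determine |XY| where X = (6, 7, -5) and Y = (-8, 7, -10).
d = √[(-14)² + (0)² + (-5)²] = √221 = 14.87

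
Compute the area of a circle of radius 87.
Area = pi * r²
Area = pi * 87²
Area = pi * 7569
Area = 23778.71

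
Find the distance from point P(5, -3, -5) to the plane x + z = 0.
d = |1(5) + 0(-3) + 1(-5) - (0)| / √(1² + 0² + 1²) = 0/√2 = 0.0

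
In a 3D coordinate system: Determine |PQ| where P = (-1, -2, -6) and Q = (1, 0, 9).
d = √[(2)² + (2)² + (15)²] = √233 = 15.26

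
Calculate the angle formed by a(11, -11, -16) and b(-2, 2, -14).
a·b = 180, |a|² = 498, |b|² = 204
cos θ = 180/√101592 ≈ 0.5647
θ ≈ 55.62°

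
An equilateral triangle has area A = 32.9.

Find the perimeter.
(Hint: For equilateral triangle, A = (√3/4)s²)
A = (√3/4)s²  →  s² = 4A/√3 = 4·32.9/√3 = 75.9793
s = 8.71661
Perimeter = 3s = 26.15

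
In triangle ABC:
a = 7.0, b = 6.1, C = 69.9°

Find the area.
Using A = ½ab·sin(C):
A = ½·7.0·6.1·sin(69.9°) = ½·42.7·0.939094 = 20.05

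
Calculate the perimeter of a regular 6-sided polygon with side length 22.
Perimeter = number of sides * side length
Perimeter = 6 * 22
Perimeter = 132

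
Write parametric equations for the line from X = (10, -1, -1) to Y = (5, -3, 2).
Direction vector d = Y - X = (-5, -2, 3)
x = 10 - 5t, y = -1 - 2t, z = -1 + 3t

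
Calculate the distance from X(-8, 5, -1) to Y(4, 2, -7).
d = √[(12)² + (-3)² + (-6)²] = √189 = 13.75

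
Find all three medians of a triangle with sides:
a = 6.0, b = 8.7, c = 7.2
Using m_x = ½√(2y² + 2z² - x²):
m_a = ½√(2·8.7² + 2·7.2² - 6.0²) = ½√219.06 = 7.4
m_b = ½√(2·6.0² + 2·7.2² - 8.7²) = ½√99.99 = 5
m_c = ½√(2·6.0² + 2·8.7² - 7.2²) = ½√171.54 = 6.549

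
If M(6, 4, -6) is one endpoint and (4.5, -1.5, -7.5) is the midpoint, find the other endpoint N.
N = (2×4.5 - 6, 2×(-1.5) - 4, 2×(-7.5) - (-6)) = (3, -7, -9)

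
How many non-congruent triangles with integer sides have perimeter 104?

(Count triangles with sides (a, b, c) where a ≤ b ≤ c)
With a ≤ b ≤ c and a + b + c = 104, the triangle inequality a + b > c gives c < 104/2, so c ≤ 51.
Iterate a from 1 to ⌊p/3⌋ = 34; for each a, b ranges from a to ⌊(p−a)/2⌋ with c = p − a − b, keeping only c ≥ b.
Triples: (2, 51, 51), (3, 50, 51), (4, 49, 51), …
Count = 225 triangles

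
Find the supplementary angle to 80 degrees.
Supplementary angles sum to 180 degrees.
Other angle = 180 - 80
Other angle = 100 degrees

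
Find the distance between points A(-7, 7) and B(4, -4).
Using the distance formula: d = sqrt((x₂-x₁)² + (y₂-y₁)²)
dx = 4 - (-7) = 11
dy = (-4) - 7 = -11
d = sqrt(11² + (-11)²) = sqrt(121 + 121) = sqrt(242) = 15.56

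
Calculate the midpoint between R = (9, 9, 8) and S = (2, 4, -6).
Midpoint = ((9+2)/2, (9+4)/2, (8-6)/2) = (5.5, 6.5, 1)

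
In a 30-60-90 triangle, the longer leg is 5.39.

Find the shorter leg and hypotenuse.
In a 30-60-90 triangle, sides are in ratio 1 : √3 : 2.
Long leg = short leg·√3  →  short leg = 5.39/√3 = 3.112
Hypotenuse = 2·(short leg) = 2·5.39/√3 = 6.224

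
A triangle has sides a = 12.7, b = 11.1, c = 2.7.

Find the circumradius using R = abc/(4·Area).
s = (a+b+c)/2 = 13.25
Area = √(s(s-a)(s-b)(s-c)) = √(13.25·0.55·2.15·10.55) = 12.8569
R = abc/(4·Area) = (12.7·11.1·2.7)/(4·12.8569) = 380.619/51.4276 = 7.401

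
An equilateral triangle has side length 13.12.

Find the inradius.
For an equilateral triangle, r = s/(2√3) where s is the side.
r = 13.12/(2√3) = 13.12/3.464102 = 3.787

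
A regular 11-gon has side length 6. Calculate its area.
For a regular 11-gon with side length s = 6:
Apothem a = s / (2*tan(pi/11)) = 6 / (2*tan(pi/11)) ≈ 10.2171
Perimeter P = 11 * 6 = 66
Area = (1/2) * P * a = (1/2) * 66 * 10.2171 = 337.16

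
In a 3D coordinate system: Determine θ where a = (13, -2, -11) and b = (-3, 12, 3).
a·b = -96, |a|² = 294, |b|² = 162
cos θ = -96/√47628 ≈ -0.4399
θ ≈ 116.1°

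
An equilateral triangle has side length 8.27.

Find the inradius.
For an equilateral triangle, r = s/(2√3) where s is the side.
r = 8.27/(2√3) = 8.27/3.464102 = 2.387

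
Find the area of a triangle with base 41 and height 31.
Area = (1/2) * base * height
Area = (1/2) * 41 * 31
Area = 635.50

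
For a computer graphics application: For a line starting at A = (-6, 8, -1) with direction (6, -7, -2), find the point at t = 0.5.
P(0.5) = (-6 + 6(0.5), 8 + (-7)(0.5), -1 + (-2)(0.5)) = (-3, 4.5, -2)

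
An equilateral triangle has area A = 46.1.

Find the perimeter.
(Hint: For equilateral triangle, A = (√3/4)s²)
A = (√3/4)s²  →  s² = 4A/√3 = 4·46.1/√3 = 106.463
s = 10.3181
Perimeter = 3s = 30.95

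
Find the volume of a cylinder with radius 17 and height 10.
Volume = pi * r² * h
Volume = pi * 17² * 10
Volume = pi * 289 * 10
Volume = pi * 2890
Volume = 9079.20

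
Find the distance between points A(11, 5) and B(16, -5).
Using the distance formula: d = sqrt((x₂-x₁)² + (y₂-y₁)²)
dx = 16 - 11 = 5
dy = (-5) - 5 = -10
d = sqrt(5² + (-10)²) = sqrt(25 + 100) = sqrt(125) = 11.18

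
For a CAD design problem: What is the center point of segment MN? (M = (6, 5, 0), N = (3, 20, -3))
Midpoint = ((6+3)/2, (5+20)/2, (0-3)/2) = (4.5, 12.5, -1.5)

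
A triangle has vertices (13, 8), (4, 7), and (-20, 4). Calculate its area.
Using the coordinate formula: Area = (1/2)|x₁(y₂-y₃) + x₂(y₃-y₁) + x₃(y₁-y₂)|
Area = (1/2)|13(7-4) + 4(4-8) + (-20)(8-7)|
Area = (1/2)|13*3 + 4*(-4) + (-20)*1|
Area = (1/2)|39 + (-16) + (-20)|
Area = (1/2)*3 = 1.50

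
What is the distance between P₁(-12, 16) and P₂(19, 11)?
Using the distance formula: d = sqrt((x₂-x₁)² + (y₂-y₁)²)
dx = 19 - (-12) = 31
dy = 11 - 16 = -5
d = sqrt(31² + (-5)²) = sqrt(961 + 25) = sqrt(986) = 31.40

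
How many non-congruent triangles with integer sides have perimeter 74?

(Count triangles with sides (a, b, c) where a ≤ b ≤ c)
With a ≤ b ≤ c and a + b + c = 74, the triangle inequality a + b > c gives c < 74/2, so c ≤ 36.
Iterate a from 1 to ⌊p/3⌋ = 24; for each a, b ranges from a to ⌊(p−a)/2⌋ with c = p − a − b, keeping only c ≥ b.
Triples: (2, 36, 36), (3, 35, 36), (4, 34, 36), …
Count = 114 triangles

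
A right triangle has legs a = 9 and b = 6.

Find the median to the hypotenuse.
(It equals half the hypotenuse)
Hypotenuse c = √(9² + 6²) = √117 = 10.8167
Median to hypotenuse = c/2 = 5.408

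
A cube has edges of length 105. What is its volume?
Volume = s³
Volume = 105³
Volume = 1157625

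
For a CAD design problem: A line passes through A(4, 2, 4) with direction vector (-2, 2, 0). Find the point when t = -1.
P(-1) = (4 + (-2)(-1), 2 + 2(-1), 4 + 0(-1)) = (6, 0, 4)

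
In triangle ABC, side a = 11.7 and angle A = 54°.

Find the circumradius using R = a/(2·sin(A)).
R = a/(2·sin(A)) = 11.7/(2·sin(54°))
R = 11.7/(2·0.809017) = 11.7/1.618034 = 7.231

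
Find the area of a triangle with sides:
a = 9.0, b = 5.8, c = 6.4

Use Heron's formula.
s = (a+b+c)/2 = (9.0+5.8+6.4)/2 = 10.6
A = √(s(s-a)(s-b)(s-c)) = √(10.6·1.6·4.8·4.2)
A = √341.914 = 18.49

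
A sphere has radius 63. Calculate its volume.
Volume = (4/3) * pi * r³
Volume = (4/3) * pi * 63³
Volume = (4/3) * pi * 250047
Volume = 1047394.42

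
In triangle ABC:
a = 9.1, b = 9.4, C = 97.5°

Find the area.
Using A = ½ab·sin(C):
A = ½·9.1·9.4·sin(97.5°) = ½·85.54·0.991445 = 42.4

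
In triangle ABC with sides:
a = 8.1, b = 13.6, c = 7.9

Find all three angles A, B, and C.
By the law of cosines:
cos(A) = (b² + c² - a²)/(2bc) = 0.845867  →  A = 32.24°
cos(B) = (a² + c² - b²)/(2ac) = -0.444913  →  B = 116.4°
cos(C) = (a² + b² - c²)/(2ab) = 0.854031  →  C = 31.35°
Check: A + B + C = 180.0° ✓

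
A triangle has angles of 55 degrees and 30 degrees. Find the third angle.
Sum of angles in a triangle = 180 degrees
Third angle = 180 - 55 - 30
Third angle = 95 degrees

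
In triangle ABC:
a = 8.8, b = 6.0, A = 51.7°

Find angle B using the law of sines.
sin(B)/b = sin(A)/a
sin(B) = b·sin(A)/a = 6.0·sin(51.7°)/8.8 = 0.535075
B = arcsin(0.535075) = 32.35°  (b ≤ a, so B ≤ A and the acute solution is unique)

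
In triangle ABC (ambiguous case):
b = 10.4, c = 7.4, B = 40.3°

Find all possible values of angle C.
sin(C)/c = sin(B)/b  →  sin(C) = c·sin(B)/b = 7.4·sin(40.3°)/10.4 = 0.460216
C₁ = arcsin(0.460216) = 27.4°,  C₂ = 180° - C₁ = 152.6°
Check C₂: A = 180° - 40.3° - 152.6° = -12.9° ≤ 0, rejected
C = 27.4° (one solution)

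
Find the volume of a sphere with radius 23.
Volume = (4/3) * pi * r³
Volume = (4/3) * pi * 23³
Volume = (4/3) * pi * 12167
Volume = 50965.01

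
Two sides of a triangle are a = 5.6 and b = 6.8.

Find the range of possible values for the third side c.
By the triangle inequality: |a - b| < c < a + b
|5.6 - 6.8| < c < 5.6 + 6.8
1.2 < c < 12.4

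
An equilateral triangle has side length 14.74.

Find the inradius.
For an equilateral triangle, r = s/(2√3) where s is the side.
r = 14.74/(2√3) = 14.74/3.464102 = 4.255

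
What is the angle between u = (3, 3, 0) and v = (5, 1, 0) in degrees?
u·v = 18, |u|² = 18, |v|² = 26
cos θ = 18/√468 ≈ 0.8321
θ ≈ 33.69°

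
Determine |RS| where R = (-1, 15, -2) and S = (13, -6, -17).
d = √[(14)² + (-21)² + (-15)²] = √862 = 29.36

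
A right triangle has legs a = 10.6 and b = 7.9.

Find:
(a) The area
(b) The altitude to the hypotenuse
(a) Area = ½ab = ½·10.6·7.9 = 41.87
(b) Hypotenuse c = √(10.6² + 7.9²) = √174.77 = 13.2201
    Area = ½·c·h_c  →  h_c = 2·Area/c = 2·41.87/13.2201 = 6.334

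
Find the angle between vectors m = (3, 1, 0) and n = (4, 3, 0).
m·n = 15, |m|² = 10, |n|² = 25
cos θ = 15/√250 ≈ 0.9487
θ ≈ 18.43°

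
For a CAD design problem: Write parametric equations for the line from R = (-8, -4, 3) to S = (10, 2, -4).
Direction vector d = S - R = (18, 6, -7)
x = -8 + 18t, y = -4 + 6t, z = 3 - 7t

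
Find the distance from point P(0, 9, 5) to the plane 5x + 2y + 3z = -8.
d = |5(0) + 2(9) + 3(5) - (-8)| / √(5² + 2² + 3²) = 41/√38 = 6.651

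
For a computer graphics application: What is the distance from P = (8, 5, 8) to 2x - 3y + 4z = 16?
d = |2(8) + (-3)(5) + 4(8) - (16)| / √(2² + (-3)² + 4²) = 17/√29 = 3.157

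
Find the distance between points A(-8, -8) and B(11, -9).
Using the distance formula: d = sqrt((x₂-x₁)² + (y₂-y₁)²)
dx = 11 - (-8) = 19
dy = (-9) - (-8) = -1
d = sqrt(19² + (-1)²) = sqrt(361 + 1) = sqrt(362) = 19.03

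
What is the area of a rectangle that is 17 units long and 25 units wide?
Area = length * width
Area = 17 * 25
Area = 425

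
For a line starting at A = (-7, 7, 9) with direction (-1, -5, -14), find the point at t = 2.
P(2) = (-7 + (-1)(2), 7 + (-5)(2), 9 + (-14)(2)) = (-9, -3, -19)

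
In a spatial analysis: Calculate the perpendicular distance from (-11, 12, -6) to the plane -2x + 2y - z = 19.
d = |(-2)(-11) + 2(12) + (-1)(-6) - (19)| / √((-2)² + 2² + (-1)²) = 33/√9 = 11.0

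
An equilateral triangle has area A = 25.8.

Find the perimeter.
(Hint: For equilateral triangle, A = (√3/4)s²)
A = (√3/4)s²  →  s² = 4A/√3 = 4·25.8/√3 = 59.5825
s = 7.71897
Perimeter = 3s = 23.16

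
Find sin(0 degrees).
sin(0 degrees) = 0
Decimal approximation: 0.0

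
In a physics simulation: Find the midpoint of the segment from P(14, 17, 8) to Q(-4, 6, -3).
Midpoint = ((14-4)/2, (17+6)/2, (8-3)/2) = (5, 11.5, 2.5)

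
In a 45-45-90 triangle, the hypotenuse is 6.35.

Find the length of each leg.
In a 45-45-90 triangle, hypotenuse = leg·√2  →  leg = hypotenuse/√2
leg = 6.35/√2 = 4.49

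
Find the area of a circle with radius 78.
Area = pi * r²
Area = pi * 78²
Area = pi * 6084
Area = 19113.45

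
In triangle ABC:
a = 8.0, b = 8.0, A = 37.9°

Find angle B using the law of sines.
sin(B)/b = sin(A)/a
sin(B) = b·sin(A)/a = 8.0·sin(37.9°)/8.0 = 0.614285
B = arcsin(0.614285) = 37.9°  (b ≤ a, so B ≤ A and the acute solution is unique)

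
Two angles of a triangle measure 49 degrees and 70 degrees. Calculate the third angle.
Sum of angles in a triangle = 180 degrees
Third angle = 180 - 49 - 70
Third angle = 61 degrees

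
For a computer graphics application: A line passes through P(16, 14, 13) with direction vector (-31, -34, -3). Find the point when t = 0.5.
P(0.5) = (16 + (-31)(0.5), 14 + (-34)(0.5), 13 + (-3)(0.5)) = (0.5, -3, 11.5)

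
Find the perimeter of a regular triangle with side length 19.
Perimeter = number of sides * side length
Perimeter = 3 * 19
Perimeter = 57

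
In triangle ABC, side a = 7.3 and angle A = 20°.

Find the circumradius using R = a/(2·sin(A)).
R = a/(2·sin(A)) = 7.3/(2·sin(20°))
R = 7.3/(2·0.342020) = 7.3/0.684040 = 10.67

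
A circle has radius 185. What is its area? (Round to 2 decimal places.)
Area = pi * r²
Area = pi * 185²
Area = pi * 34225
Area = 107521.01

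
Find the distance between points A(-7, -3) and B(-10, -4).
Using the distance formula: d = sqrt((x₂-x₁)² + (y₂-y₁)²)
dx = (-10) - (-7) = -3
dy = (-4) - (-3) = -1
d = sqrt((-3)² + (-1)²) = sqrt(9 + 1) = sqrt(10) = 3.16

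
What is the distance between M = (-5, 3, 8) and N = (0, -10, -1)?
d = √[(5)² + (-13)² + (-9)²] = √275 = 16.58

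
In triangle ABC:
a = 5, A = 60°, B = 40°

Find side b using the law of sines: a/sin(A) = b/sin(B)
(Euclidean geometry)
b = a·sin(B)/sin(A) = 5·sin(40°)/sin(60°)
b = 5·0.642788/0.866025 = 3.711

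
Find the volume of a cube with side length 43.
Volume = s³
Volume = 43³
Volume = 79507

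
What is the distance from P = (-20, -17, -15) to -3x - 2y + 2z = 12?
d = |(-3)(-20) + (-2)(-17) + 2(-15) - (12)| / √((-3)² + (-2)² + 2²) = 52/√17 = 12.61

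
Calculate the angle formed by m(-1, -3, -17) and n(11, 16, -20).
m·n = 281, |m|² = 299, |n|² = 777
cos θ = 281/√232323 ≈ 0.583
θ ≈ 54.34°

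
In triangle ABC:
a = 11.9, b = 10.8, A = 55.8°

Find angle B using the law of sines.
sin(B)/b = sin(A)/a
sin(B) = b·sin(A)/a = 10.8·sin(55.8°)/11.9 = 0.750628
B = arcsin(0.750628) = 48.64°  (b ≤ a, so B ≤ A and the acute solution is unique)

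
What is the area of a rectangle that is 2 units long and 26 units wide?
Area = length * width
Area = 2 * 26
Area = 52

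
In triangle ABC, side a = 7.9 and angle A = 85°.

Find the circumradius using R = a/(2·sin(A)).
R = a/(2·sin(A)) = 7.9/(2·sin(85°))
R = 7.9/(2·0.996195) = 7.9/1.992389 = 3.965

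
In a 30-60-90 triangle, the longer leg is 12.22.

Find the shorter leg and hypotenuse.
In a 30-60-90 triangle, sides are in ratio 1 : √3 : 2.
Long leg = short leg·√3  →  short leg = 12.22/√3 = 7.055
Hypotenuse = 2·(short leg) = 2·12.22/√3 = 14.11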